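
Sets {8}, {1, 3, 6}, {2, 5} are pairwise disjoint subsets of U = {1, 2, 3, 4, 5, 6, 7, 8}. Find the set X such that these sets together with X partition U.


U = {1, 2, 3, 4, 5, 6, 7, 8}
Shown blocks: {8}, {1, 3, 6}, {2, 5}
A partition's blocks are pairwise disjoint and cover U, so the missing block = U \ (union of shown blocks).
Union of shown blocks: {1, 2, 3, 5, 6, 8}
Missing block = U \ (union) = {4, 7}

{4, 7}


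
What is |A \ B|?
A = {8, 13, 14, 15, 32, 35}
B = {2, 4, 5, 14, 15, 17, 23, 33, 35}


Set A = {8, 13, 14, 15, 32, 35}
Set B = {2, 4, 5, 14, 15, 17, 23, 33, 35}
A \ B = {8, 13, 32}
|A \ B| = 3

3


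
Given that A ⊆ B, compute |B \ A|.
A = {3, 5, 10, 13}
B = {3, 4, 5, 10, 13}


Set A = {3, 5, 10, 13}, |A| = 4
Set B = {3, 4, 5, 10, 13}, |B| = 5
Since A ⊆ B: B \ A = {4}
|B| - |A| = 5 - 4 = 1

1


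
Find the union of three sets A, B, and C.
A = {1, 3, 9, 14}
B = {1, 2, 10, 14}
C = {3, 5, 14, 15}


Set A = {1, 3, 9, 14}
Set B = {1, 2, 10, 14}
Set C = {3, 5, 14, 15}
First, A ∪ B = {1, 2, 3, 9, 10, 14}
Then, (A ∪ B) ∪ C = {1, 2, 3, 5, 9, 10, 14, 15}

{1, 2, 3, 5, 9, 10, 14, 15}


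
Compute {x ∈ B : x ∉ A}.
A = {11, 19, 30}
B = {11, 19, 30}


Set A = {11, 19, 30}
Set B = {11, 19, 30}
Check each element of B against A:
11 ∈ A, 19 ∈ A, 30 ∈ A
Elements of B not in A: {}

{}


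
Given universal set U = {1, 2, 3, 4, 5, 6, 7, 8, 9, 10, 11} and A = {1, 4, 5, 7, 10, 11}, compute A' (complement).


Universal set U = {1, 2, 3, 4, 5, 6, 7, 8, 9, 10, 11}
Set A = {1, 4, 5, 7, 10, 11}
A' = U \ A = elements in U but not in A
Checking each element of U:
1 (in A, exclude), 2 (not in A, include), 3 (not in A, include), 4 (in A, exclude), 5 (in A, exclude), 6 (not in A, include), 7 (in A, exclude), 8 (not in A, include), 9 (not in A, include), 10 (in A, exclude), 11 (in A, exclude)
A' = {2, 3, 6, 8, 9}

{2, 3, 6, 8, 9}


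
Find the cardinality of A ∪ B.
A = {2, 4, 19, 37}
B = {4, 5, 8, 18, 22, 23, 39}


Set A = {2, 4, 19, 37}, |A| = 4
Set B = {4, 5, 8, 18, 22, 23, 39}, |B| = 7
A ∩ B = {4}, |A ∩ B| = 1
|A ∪ B| = |A| + |B| - |A ∩ B| = 4 + 7 - 1 = 10

10


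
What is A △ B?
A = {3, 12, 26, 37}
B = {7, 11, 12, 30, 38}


Set A = {3, 12, 26, 37}
Set B = {7, 11, 12, 30, 38}
A △ B = (A \ B) ∪ (B \ A)
Elements in A but not B: {3, 26, 37}
Elements in B but not A: {7, 11, 30, 38}
A △ B = {3, 7, 11, 26, 30, 37, 38}

{3, 7, 11, 26, 30, 37, 38}


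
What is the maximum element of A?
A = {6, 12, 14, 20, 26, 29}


Set A = {6, 12, 14, 20, 26, 29}
Elements in ascending order: 6, 12, 14, 20, 26, 29
The largest element is 29.

29


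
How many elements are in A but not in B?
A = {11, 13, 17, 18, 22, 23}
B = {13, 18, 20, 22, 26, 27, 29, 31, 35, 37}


Set A = {11, 13, 17, 18, 22, 23}
Set B = {13, 18, 20, 22, 26, 27, 29, 31, 35, 37}
A \ B = {11, 17, 23}
|A \ B| = 3

3


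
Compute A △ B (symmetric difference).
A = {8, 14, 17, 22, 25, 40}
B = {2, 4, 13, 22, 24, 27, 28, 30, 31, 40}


Set A = {8, 14, 17, 22, 25, 40}
Set B = {2, 4, 13, 22, 24, 27, 28, 30, 31, 40}
A △ B = (A \ B) ∪ (B \ A)
Elements in A but not B: {8, 14, 17, 25}
Elements in B but not A: {2, 4, 13, 24, 27, 28, 30, 31}
A △ B = {2, 4, 8, 13, 14, 17, 24, 25, 27, 28, 30, 31}

{2, 4, 8, 13, 14, 17, 24, 25, 27, 28, 30, 31}


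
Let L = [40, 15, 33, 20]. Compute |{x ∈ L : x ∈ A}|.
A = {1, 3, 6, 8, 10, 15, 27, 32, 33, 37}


Set A = {1, 3, 6, 8, 10, 15, 27, 32, 33, 37}
Candidates: [40, 15, 33, 20]
Check each candidate:
40 ∉ A, 15 ∈ A, 33 ∈ A, 20 ∉ A
Count of candidates in A: 2

2


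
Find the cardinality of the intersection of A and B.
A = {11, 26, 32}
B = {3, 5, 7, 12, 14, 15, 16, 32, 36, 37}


Set A = {11, 26, 32}
Set B = {3, 5, 7, 12, 14, 15, 16, 32, 36, 37}
A ∩ B = {32}
|A ∩ B| = 1

1


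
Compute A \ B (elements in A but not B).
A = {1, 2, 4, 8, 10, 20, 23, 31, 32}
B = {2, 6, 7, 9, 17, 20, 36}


Set A = {1, 2, 4, 8, 10, 20, 23, 31, 32}
Set B = {2, 6, 7, 9, 17, 20, 36}
A \ B includes elements in A that are not in B.
Check each element of A:
1 (not in B, keep), 2 (in B, remove), 4 (not in B, keep), 8 (not in B, keep), 10 (not in B, keep), 20 (in B, remove), 23 (not in B, keep), 31 (not in B, keep), 32 (not in B, keep)
A \ B = {1, 4, 8, 10, 23, 31, 32}

{1, 4, 8, 10, 23, 31, 32}


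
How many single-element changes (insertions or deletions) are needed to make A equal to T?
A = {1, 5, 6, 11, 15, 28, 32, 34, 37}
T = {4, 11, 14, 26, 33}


Set A = {1, 5, 6, 11, 15, 28, 32, 34, 37}
Set T = {4, 11, 14, 26, 33}
Elements to remove from A (in A, not in T): {1, 5, 6, 15, 28, 32, 34, 37} → 8 removals
Elements to add to A (in T, not in A): {4, 14, 26, 33} → 4 additions
Total edits = 8 + 4 = 12

12


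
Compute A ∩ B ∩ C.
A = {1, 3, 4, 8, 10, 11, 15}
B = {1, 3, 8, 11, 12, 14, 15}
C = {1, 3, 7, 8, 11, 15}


Set A = {1, 3, 4, 8, 10, 11, 15}
Set B = {1, 3, 8, 11, 12, 14, 15}
Set C = {1, 3, 7, 8, 11, 15}
First, A ∩ B = {1, 3, 8, 11, 15}
Then, (A ∩ B) ∩ C = {1, 3, 8, 11, 15}

{1, 3, 8, 11, 15}


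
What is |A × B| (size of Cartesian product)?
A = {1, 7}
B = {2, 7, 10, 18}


Set A = {1, 7} has 2 elements.
Set B = {2, 7, 10, 18} has 4 elements.
|A × B| = |A| × |B| = 2 × 4 = 8

8


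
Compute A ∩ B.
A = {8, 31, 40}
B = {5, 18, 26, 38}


Set A = {8, 31, 40}
Set B = {5, 18, 26, 38}
A ∩ B includes only elements in both sets.
Check each element of A against B:
8 ✗, 31 ✗, 40 ✗
A ∩ B = {}

{}


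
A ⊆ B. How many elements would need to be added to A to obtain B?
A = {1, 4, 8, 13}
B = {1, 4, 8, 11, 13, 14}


Set A = {1, 4, 8, 13}, |A| = 4
Set B = {1, 4, 8, 11, 13, 14}, |B| = 6
Since A ⊆ B: B \ A = {11, 14}
|B| - |A| = 6 - 4 = 2

2


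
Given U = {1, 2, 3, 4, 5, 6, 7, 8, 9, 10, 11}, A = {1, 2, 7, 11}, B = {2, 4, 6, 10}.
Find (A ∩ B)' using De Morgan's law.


U = {1, 2, 3, 4, 5, 6, 7, 8, 9, 10, 11}
A = {1, 2, 7, 11}, B = {2, 4, 6, 10}
A ∩ B = {2}
(A ∩ B)' = U \ (A ∩ B) = {1, 3, 4, 5, 6, 7, 8, 9, 10, 11}
Verification via A' ∪ B': A' = {3, 4, 5, 6, 8, 9, 10}, B' = {1, 3, 5, 7, 8, 9, 11}
A' ∪ B' = {1, 3, 4, 5, 6, 7, 8, 9, 10, 11} ✓

{1, 3, 4, 5, 6, 7, 8, 9, 10, 11}


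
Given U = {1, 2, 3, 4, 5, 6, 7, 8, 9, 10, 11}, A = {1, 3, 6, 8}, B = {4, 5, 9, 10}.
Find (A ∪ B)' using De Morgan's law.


U = {1, 2, 3, 4, 5, 6, 7, 8, 9, 10, 11}
A = {1, 3, 6, 8}, B = {4, 5, 9, 10}
A ∪ B = {1, 3, 4, 5, 6, 8, 9, 10}
(A ∪ B)' = U \ (A ∪ B) = {2, 7, 11}
Verification via A' ∩ B': A' = {2, 4, 5, 7, 9, 10, 11}, B' = {1, 2, 3, 6, 7, 8, 11}
A' ∩ B' = {2, 7, 11} ✓

{2, 7, 11}


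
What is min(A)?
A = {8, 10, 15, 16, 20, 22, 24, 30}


Set A = {8, 10, 15, 16, 20, 22, 24, 30}
Elements in ascending order: 8, 10, 15, 16, 20, 22, 24, 30
The smallest element is 8.

8


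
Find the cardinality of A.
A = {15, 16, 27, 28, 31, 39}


Set A = {15, 16, 27, 28, 31, 39}
Listing elements: 15, 16, 27, 28, 31, 39
Counting: 6 elements
|A| = 6

6


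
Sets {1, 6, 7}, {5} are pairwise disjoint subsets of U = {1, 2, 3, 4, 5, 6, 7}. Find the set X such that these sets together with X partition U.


U = {1, 2, 3, 4, 5, 6, 7}
Shown blocks: {1, 6, 7}, {5}
A partition's blocks are pairwise disjoint and cover U, so the missing block = U \ (union of shown blocks).
Union of shown blocks: {1, 5, 6, 7}
Missing block = U \ (union) = {2, 3, 4}

{2, 3, 4}


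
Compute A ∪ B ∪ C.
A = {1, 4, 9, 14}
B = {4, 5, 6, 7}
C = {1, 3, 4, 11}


Set A = {1, 4, 9, 14}
Set B = {4, 5, 6, 7}
Set C = {1, 3, 4, 11}
First, A ∪ B = {1, 4, 5, 6, 7, 9, 14}
Then, (A ∪ B) ∪ C = {1, 3, 4, 5, 6, 7, 9, 11, 14}

{1, 3, 4, 5, 6, 7, 9, 11, 14}


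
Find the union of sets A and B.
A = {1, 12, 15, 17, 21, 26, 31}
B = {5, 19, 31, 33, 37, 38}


Set A = {1, 12, 15, 17, 21, 26, 31}
Set B = {5, 19, 31, 33, 37, 38}
A ∪ B includes all elements in either set.
Elements from A: {1, 12, 15, 17, 21, 26, 31}
Elements from B not already included: {5, 19, 33, 37, 38}
A ∪ B = {1, 5, 12, 15, 17, 19, 21, 26, 31, 33, 37, 38}

{1, 5, 12, 15, 17, 19, 21, 26, 31, 33, 37, 38}


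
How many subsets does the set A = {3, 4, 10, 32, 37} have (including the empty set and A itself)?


Set A = {3, 4, 10, 32, 37}
|A| = 5
The power set P(A) contains all subsets of A.
|P(A)| = 2^|A| = 2^5 = 32

32


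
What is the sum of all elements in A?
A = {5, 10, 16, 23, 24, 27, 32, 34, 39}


Set A = {5, 10, 16, 23, 24, 27, 32, 34, 39}
Sum = 5 + 10 + 16 + 23 + 24 + 27 + 32 + 34 + 39 = 210

210


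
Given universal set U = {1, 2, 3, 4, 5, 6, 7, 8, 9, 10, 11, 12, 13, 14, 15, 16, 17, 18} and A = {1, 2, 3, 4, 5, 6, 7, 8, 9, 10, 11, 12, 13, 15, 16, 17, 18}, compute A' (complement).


Universal set U = {1, 2, 3, 4, 5, 6, 7, 8, 9, 10, 11, 12, 13, 14, 15, 16, 17, 18}
Set A = {1, 2, 3, 4, 5, 6, 7, 8, 9, 10, 11, 12, 13, 15, 16, 17, 18}
A' = U \ A = elements in U but not in A
Checking each element of U:
1 (in A, exclude), 2 (in A, exclude), 3 (in A, exclude), 4 (in A, exclude), 5 (in A, exclude), 6 (in A, exclude), 7 (in A, exclude), 8 (in A, exclude), 9 (in A, exclude), 10 (in A, exclude), 11 (in A, exclude), 12 (in A, exclude), 13 (in A, exclude), 14 (not in A, include), 15 (in A, exclude), 16 (in A, exclude), 17 (in A, exclude), 18 (in A, exclude)
A' = {14}

{14}


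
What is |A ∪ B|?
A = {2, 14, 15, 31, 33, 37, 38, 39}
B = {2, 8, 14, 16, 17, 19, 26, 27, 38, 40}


Set A = {2, 14, 15, 31, 33, 37, 38, 39}, |A| = 8
Set B = {2, 8, 14, 16, 17, 19, 26, 27, 38, 40}, |B| = 10
A ∩ B = {2, 14, 38}, |A ∩ B| = 3
|A ∪ B| = |A| + |B| - |A ∩ B| = 8 + 10 - 3 = 15

15


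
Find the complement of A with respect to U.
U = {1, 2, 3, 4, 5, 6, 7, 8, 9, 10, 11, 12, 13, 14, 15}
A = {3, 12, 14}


Universal set U = {1, 2, 3, 4, 5, 6, 7, 8, 9, 10, 11, 12, 13, 14, 15}
Set A = {3, 12, 14}
A' = U \ A = elements in U but not in A
Checking each element of U:
1 (not in A, include), 2 (not in A, include), 3 (in A, exclude), 4 (not in A, include), 5 (not in A, include), 6 (not in A, include), 7 (not in A, include), 8 (not in A, include), 9 (not in A, include), 10 (not in A, include), 11 (not in A, include), 12 (in A, exclude), 13 (not in A, include), 14 (in A, exclude), 15 (not in A, include)
A' = {1, 2, 4, 5, 6, 7, 8, 9, 10, 11, 13, 15}

{1, 2, 4, 5, 6, 7, 8, 9, 10, 11, 13, 15}


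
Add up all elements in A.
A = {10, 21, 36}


Set A = {10, 21, 36}
Sum = 10 + 21 + 36 = 67

67


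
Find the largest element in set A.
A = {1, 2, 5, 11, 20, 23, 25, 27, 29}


Set A = {1, 2, 5, 11, 20, 23, 25, 27, 29}
Elements in ascending order: 1, 2, 5, 11, 20, 23, 25, 27, 29
The largest element is 29.

29


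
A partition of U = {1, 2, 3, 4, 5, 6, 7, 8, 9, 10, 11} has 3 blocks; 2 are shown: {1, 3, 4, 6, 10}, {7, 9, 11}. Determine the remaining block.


U = {1, 2, 3, 4, 5, 6, 7, 8, 9, 10, 11}
Shown blocks: {1, 3, 4, 6, 10}, {7, 9, 11}
A partition's blocks are pairwise disjoint and cover U, so the missing block = U \ (union of shown blocks).
Union of shown blocks: {1, 3, 4, 6, 7, 9, 10, 11}
Missing block = U \ (union) = {2, 5, 8}

{2, 5, 8}


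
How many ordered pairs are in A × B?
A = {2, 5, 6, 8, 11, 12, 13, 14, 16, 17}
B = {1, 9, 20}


Set A = {2, 5, 6, 8, 11, 12, 13, 14, 16, 17} has 10 elements.
Set B = {1, 9, 20} has 3 elements.
|A × B| = |A| × |B| = 10 × 3 = 30

30


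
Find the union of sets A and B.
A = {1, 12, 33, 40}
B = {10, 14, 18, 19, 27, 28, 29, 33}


Set A = {1, 12, 33, 40}
Set B = {10, 14, 18, 19, 27, 28, 29, 33}
A ∪ B includes all elements in either set.
Elements from A: {1, 12, 33, 40}
Elements from B not already included: {10, 14, 18, 19, 27, 28, 29}
A ∪ B = {1, 10, 12, 14, 18, 19, 27, 28, 29, 33, 40}

{1, 10, 12, 14, 18, 19, 27, 28, 29, 33, 40}


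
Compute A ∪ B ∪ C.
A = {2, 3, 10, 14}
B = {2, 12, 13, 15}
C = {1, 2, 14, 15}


Set A = {2, 3, 10, 14}
Set B = {2, 12, 13, 15}
Set C = {1, 2, 14, 15}
First, A ∪ B = {2, 3, 10, 12, 13, 14, 15}
Then, (A ∪ B) ∪ C = {1, 2, 3, 10, 12, 13, 14, 15}

{1, 2, 3, 10, 12, 13, 14, 15}


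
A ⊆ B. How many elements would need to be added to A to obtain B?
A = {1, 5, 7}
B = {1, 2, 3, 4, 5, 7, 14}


Set A = {1, 5, 7}, |A| = 3
Set B = {1, 2, 3, 4, 5, 7, 14}, |B| = 7
Since A ⊆ B: B \ A = {2, 3, 4, 14}
|B| - |A| = 7 - 3 = 4

4


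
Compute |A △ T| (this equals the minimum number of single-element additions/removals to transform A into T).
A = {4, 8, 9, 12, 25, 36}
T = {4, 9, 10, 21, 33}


Set A = {4, 8, 9, 12, 25, 36}
Set T = {4, 9, 10, 21, 33}
Elements to remove from A (in A, not in T): {8, 12, 25, 36} → 4 removals
Elements to add to A (in T, not in A): {10, 21, 33} → 3 additions
Total edits = 4 + 3 = 7

7


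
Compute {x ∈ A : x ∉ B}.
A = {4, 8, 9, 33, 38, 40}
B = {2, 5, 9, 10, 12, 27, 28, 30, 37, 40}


Set A = {4, 8, 9, 33, 38, 40}
Set B = {2, 5, 9, 10, 12, 27, 28, 30, 37, 40}
Check each element of A against B:
4 ∉ B (include), 8 ∉ B (include), 9 ∈ B, 33 ∉ B (include), 38 ∉ B (include), 40 ∈ B
Elements of A not in B: {4, 8, 33, 38}

{4, 8, 33, 38}


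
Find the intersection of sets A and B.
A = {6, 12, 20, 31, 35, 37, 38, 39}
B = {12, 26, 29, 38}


Set A = {6, 12, 20, 31, 35, 37, 38, 39}
Set B = {12, 26, 29, 38}
A ∩ B includes only elements in both sets.
Check each element of A against B:
6 ✗, 12 ✓, 20 ✗, 31 ✗, 35 ✗, 37 ✗, 38 ✓, 39 ✗
A ∩ B = {12, 38}

{12, 38}


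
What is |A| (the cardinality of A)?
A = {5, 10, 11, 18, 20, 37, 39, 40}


Set A = {5, 10, 11, 18, 20, 37, 39, 40}
Listing elements: 5, 10, 11, 18, 20, 37, 39, 40
Counting: 8 elements
|A| = 8

8


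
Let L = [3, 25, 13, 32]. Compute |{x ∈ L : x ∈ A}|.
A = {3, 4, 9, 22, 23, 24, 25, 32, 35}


Set A = {3, 4, 9, 22, 23, 24, 25, 32, 35}
Candidates: [3, 25, 13, 32]
Check each candidate:
3 ∈ A, 25 ∈ A, 13 ∉ A, 32 ∈ A
Count of candidates in A: 3

3


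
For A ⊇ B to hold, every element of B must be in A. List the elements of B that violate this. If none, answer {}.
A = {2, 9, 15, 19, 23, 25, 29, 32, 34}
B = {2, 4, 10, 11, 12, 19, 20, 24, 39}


Set A = {2, 9, 15, 19, 23, 25, 29, 32, 34}
Set B = {2, 4, 10, 11, 12, 19, 20, 24, 39}
Check each element of B against A:
2 ∈ A, 4 ∉ A (include), 10 ∉ A (include), 11 ∉ A (include), 12 ∉ A (include), 19 ∈ A, 20 ∉ A (include), 24 ∉ A (include), 39 ∉ A (include)
Elements of B not in A: {4, 10, 11, 12, 20, 24, 39}

{4, 10, 11, 12, 20, 24, 39}


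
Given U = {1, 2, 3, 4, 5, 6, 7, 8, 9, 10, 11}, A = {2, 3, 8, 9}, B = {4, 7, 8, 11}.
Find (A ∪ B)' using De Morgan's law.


U = {1, 2, 3, 4, 5, 6, 7, 8, 9, 10, 11}
A = {2, 3, 8, 9}, B = {4, 7, 8, 11}
A ∪ B = {2, 3, 4, 7, 8, 9, 11}
(A ∪ B)' = U \ (A ∪ B) = {1, 5, 6, 10}
Verification via A' ∩ B': A' = {1, 4, 5, 6, 7, 10, 11}, B' = {1, 2, 3, 5, 6, 9, 10}
A' ∩ B' = {1, 5, 6, 10} ✓

{1, 5, 6, 10}


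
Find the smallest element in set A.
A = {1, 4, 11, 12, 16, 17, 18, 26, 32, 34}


Set A = {1, 4, 11, 12, 16, 17, 18, 26, 32, 34}
Elements in ascending order: 1, 4, 11, 12, 16, 17, 18, 26, 32, 34
The smallest element is 1.

1


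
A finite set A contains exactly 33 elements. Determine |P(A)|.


The set has 33 elements.
The power set contains all possible subsets.
|P(A)| = 2^|A| = 2^33 = 8589934592

8589934592


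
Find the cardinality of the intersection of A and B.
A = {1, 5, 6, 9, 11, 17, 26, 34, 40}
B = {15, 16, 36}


Set A = {1, 5, 6, 9, 11, 17, 26, 34, 40}
Set B = {15, 16, 36}
A ∩ B = {}
|A ∩ B| = 0

0


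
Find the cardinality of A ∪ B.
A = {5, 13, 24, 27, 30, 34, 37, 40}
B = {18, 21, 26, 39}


Set A = {5, 13, 24, 27, 30, 34, 37, 40}, |A| = 8
Set B = {18, 21, 26, 39}, |B| = 4
A ∩ B = {}, |A ∩ B| = 0
|A ∪ B| = |A| + |B| - |A ∩ B| = 8 + 4 - 0 = 12

12


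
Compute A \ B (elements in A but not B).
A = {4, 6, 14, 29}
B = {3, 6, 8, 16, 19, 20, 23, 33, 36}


Set A = {4, 6, 14, 29}
Set B = {3, 6, 8, 16, 19, 20, 23, 33, 36}
A \ B includes elements in A that are not in B.
Check each element of A:
4 (not in B, keep), 6 (in B, remove), 14 (not in B, keep), 29 (not in B, keep)
A \ B = {4, 14, 29}

{4, 14, 29}


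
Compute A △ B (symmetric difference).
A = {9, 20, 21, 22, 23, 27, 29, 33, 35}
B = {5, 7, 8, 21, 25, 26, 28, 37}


Set A = {9, 20, 21, 22, 23, 27, 29, 33, 35}
Set B = {5, 7, 8, 21, 25, 26, 28, 37}
A △ B = (A \ B) ∪ (B \ A)
Elements in A but not B: {9, 20, 22, 23, 27, 29, 33, 35}
Elements in B but not A: {5, 7, 8, 25, 26, 28, 37}
A △ B = {5, 7, 8, 9, 20, 22, 23, 25, 26, 27, 28, 29, 33, 35, 37}

{5, 7, 8, 9, 20, 22, 23, 25, 26, 27, 28, 29, 33, 35, 37}


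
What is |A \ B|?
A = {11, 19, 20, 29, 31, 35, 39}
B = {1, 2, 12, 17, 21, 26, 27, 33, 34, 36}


Set A = {11, 19, 20, 29, 31, 35, 39}
Set B = {1, 2, 12, 17, 21, 26, 27, 33, 34, 36}
A \ B = {11, 19, 20, 29, 31, 35, 39}
|A \ B| = 7

7


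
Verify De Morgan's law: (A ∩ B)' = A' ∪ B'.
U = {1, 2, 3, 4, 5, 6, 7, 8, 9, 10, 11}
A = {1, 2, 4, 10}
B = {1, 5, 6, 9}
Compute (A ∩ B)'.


U = {1, 2, 3, 4, 5, 6, 7, 8, 9, 10, 11}
A = {1, 2, 4, 10}, B = {1, 5, 6, 9}
A ∩ B = {1}
(A ∩ B)' = U \ (A ∩ B) = {2, 3, 4, 5, 6, 7, 8, 9, 10, 11}
Verification via A' ∪ B': A' = {3, 5, 6, 7, 8, 9, 11}, B' = {2, 3, 4, 7, 8, 10, 11}
A' ∪ B' = {2, 3, 4, 5, 6, 7, 8, 9, 10, 11} ✓

{2, 3, 4, 5, 6, 7, 8, 9, 10, 11}


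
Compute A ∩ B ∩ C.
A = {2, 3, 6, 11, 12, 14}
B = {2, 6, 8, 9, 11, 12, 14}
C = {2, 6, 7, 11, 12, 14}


Set A = {2, 3, 6, 11, 12, 14}
Set B = {2, 6, 8, 9, 11, 12, 14}
Set C = {2, 6, 7, 11, 12, 14}
First, A ∩ B = {2, 6, 11, 12, 14}
Then, (A ∩ B) ∩ C = {2, 6, 11, 12, 14}

{2, 6, 11, 12, 14}


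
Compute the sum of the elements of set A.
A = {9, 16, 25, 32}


Set A = {9, 16, 25, 32}
Sum = 9 + 16 + 25 + 32 = 82

82


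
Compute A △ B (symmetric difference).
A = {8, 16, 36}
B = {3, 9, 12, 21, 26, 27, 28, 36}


Set A = {8, 16, 36}
Set B = {3, 9, 12, 21, 26, 27, 28, 36}
A △ B = (A \ B) ∪ (B \ A)
Elements in A but not B: {8, 16}
Elements in B but not A: {3, 9, 12, 21, 26, 27, 28}
A △ B = {3, 8, 9, 12, 16, 21, 26, 27, 28}

{3, 8, 9, 12, 16, 21, 26, 27, 28}


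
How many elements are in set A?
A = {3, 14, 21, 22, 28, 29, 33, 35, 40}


Set A = {3, 14, 21, 22, 28, 29, 33, 35, 40}
Listing elements: 3, 14, 21, 22, 28, 29, 33, 35, 40
Counting: 9 elements
|A| = 9

9


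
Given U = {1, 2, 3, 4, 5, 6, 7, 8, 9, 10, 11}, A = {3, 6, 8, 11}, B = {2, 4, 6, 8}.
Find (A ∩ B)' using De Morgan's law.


U = {1, 2, 3, 4, 5, 6, 7, 8, 9, 10, 11}
A = {3, 6, 8, 11}, B = {2, 4, 6, 8}
A ∩ B = {6, 8}
(A ∩ B)' = U \ (A ∩ B) = {1, 2, 3, 4, 5, 7, 9, 10, 11}
Verification via A' ∪ B': A' = {1, 2, 4, 5, 7, 9, 10}, B' = {1, 3, 5, 7, 9, 10, 11}
A' ∪ B' = {1, 2, 3, 4, 5, 7, 9, 10, 11} ✓

{1, 2, 3, 4, 5, 7, 9, 10, 11}


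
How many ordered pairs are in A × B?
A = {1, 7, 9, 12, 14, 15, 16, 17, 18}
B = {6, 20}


Set A = {1, 7, 9, 12, 14, 15, 16, 17, 18} has 9 elements.
Set B = {6, 20} has 2 elements.
|A × B| = |A| × |B| = 9 × 2 = 18

18


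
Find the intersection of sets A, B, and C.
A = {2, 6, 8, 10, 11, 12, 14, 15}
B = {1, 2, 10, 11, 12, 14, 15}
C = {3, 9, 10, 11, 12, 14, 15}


Set A = {2, 6, 8, 10, 11, 12, 14, 15}
Set B = {1, 2, 10, 11, 12, 14, 15}
Set C = {3, 9, 10, 11, 12, 14, 15}
First, A ∩ B = {2, 10, 11, 12, 14, 15}
Then, (A ∩ B) ∩ C = {10, 11, 12, 14, 15}

{10, 11, 12, 14, 15}


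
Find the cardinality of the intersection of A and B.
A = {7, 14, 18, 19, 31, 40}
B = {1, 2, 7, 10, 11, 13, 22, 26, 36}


Set A = {7, 14, 18, 19, 31, 40}
Set B = {1, 2, 7, 10, 11, 13, 22, 26, 36}
A ∩ B = {7}
|A ∩ B| = 1

1


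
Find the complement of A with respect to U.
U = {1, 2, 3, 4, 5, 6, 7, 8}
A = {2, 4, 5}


Universal set U = {1, 2, 3, 4, 5, 6, 7, 8}
Set A = {2, 4, 5}
A' = U \ A = elements in U but not in A
Checking each element of U:
1 (not in A, include), 2 (in A, exclude), 3 (not in A, include), 4 (in A, exclude), 5 (in A, exclude), 6 (not in A, include), 7 (not in A, include), 8 (not in A, include)
A' = {1, 3, 6, 7, 8}

{1, 3, 6, 7, 8}


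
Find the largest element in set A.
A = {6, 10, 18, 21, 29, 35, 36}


Set A = {6, 10, 18, 21, 29, 35, 36}
Elements in ascending order: 6, 10, 18, 21, 29, 35, 36
The largest element is 36.

36


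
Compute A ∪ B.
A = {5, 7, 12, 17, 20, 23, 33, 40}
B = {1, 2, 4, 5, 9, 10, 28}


Set A = {5, 7, 12, 17, 20, 23, 33, 40}
Set B = {1, 2, 4, 5, 9, 10, 28}
A ∪ B includes all elements in either set.
Elements from A: {5, 7, 12, 17, 20, 23, 33, 40}
Elements from B not already included: {1, 2, 4, 9, 10, 28}
A ∪ B = {1, 2, 4, 5, 7, 9, 10, 12, 17, 20, 23, 28, 33, 40}

{1, 2, 4, 5, 7, 9, 10, 12, 17, 20, 23, 28, 33, 40}


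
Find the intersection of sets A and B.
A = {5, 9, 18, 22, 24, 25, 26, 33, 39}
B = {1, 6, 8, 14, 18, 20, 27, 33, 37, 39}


Set A = {5, 9, 18, 22, 24, 25, 26, 33, 39}
Set B = {1, 6, 8, 14, 18, 20, 27, 33, 37, 39}
A ∩ B includes only elements in both sets.
Check each element of A against B:
5 ✗, 9 ✗, 18 ✓, 22 ✗, 24 ✗, 25 ✗, 26 ✗, 33 ✓, 39 ✓
A ∩ B = {18, 33, 39}

{18, 33, 39}


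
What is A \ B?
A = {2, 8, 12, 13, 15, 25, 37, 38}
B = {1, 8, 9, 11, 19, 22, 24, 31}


Set A = {2, 8, 12, 13, 15, 25, 37, 38}
Set B = {1, 8, 9, 11, 19, 22, 24, 31}
A \ B includes elements in A that are not in B.
Check each element of A:
2 (not in B, keep), 8 (in B, remove), 12 (not in B, keep), 13 (not in B, keep), 15 (not in B, keep), 25 (not in B, keep), 37 (not in B, keep), 38 (not in B, keep)
A \ B = {2, 12, 13, 15, 25, 37, 38}

{2, 12, 13, 15, 25, 37, 38}


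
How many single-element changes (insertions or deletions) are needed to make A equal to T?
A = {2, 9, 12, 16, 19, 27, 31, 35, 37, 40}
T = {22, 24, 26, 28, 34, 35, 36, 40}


Set A = {2, 9, 12, 16, 19, 27, 31, 35, 37, 40}
Set T = {22, 24, 26, 28, 34, 35, 36, 40}
Elements to remove from A (in A, not in T): {2, 9, 12, 16, 19, 27, 31, 37} → 8 removals
Elements to add to A (in T, not in A): {22, 24, 26, 28, 34, 36} → 6 additions
Total edits = 8 + 6 = 14

14


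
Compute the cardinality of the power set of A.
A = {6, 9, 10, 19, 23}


Set A = {6, 9, 10, 19, 23}
|A| = 5
The power set P(A) contains all subsets of A.
|P(A)| = 2^|A| = 2^5 = 32

32


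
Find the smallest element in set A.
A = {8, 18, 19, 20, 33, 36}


Set A = {8, 18, 19, 20, 33, 36}
Elements in ascending order: 8, 18, 19, 20, 33, 36
The smallest element is 8.

8


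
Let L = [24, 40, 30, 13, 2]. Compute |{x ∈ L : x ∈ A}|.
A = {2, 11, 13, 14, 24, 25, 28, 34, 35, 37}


Set A = {2, 11, 13, 14, 24, 25, 28, 34, 35, 37}
Candidates: [24, 40, 30, 13, 2]
Check each candidate:
24 ∈ A, 40 ∉ A, 30 ∉ A, 13 ∈ A, 2 ∈ A
Count of candidates in A: 3

3


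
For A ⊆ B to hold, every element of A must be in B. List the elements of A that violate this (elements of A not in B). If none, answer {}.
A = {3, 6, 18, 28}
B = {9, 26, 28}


Set A = {3, 6, 18, 28}
Set B = {9, 26, 28}
Check each element of A against B:
3 ∉ B (include), 6 ∉ B (include), 18 ∉ B (include), 28 ∈ B
Elements of A not in B: {3, 6, 18}

{3, 6, 18}


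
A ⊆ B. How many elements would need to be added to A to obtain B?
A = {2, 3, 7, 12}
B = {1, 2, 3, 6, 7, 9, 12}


Set A = {2, 3, 7, 12}, |A| = 4
Set B = {1, 2, 3, 6, 7, 9, 12}, |B| = 7
Since A ⊆ B: B \ A = {1, 6, 9}
|B| - |A| = 7 - 4 = 3

3


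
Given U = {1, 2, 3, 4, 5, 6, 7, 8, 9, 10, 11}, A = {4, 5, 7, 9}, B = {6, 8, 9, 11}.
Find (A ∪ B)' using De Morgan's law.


U = {1, 2, 3, 4, 5, 6, 7, 8, 9, 10, 11}
A = {4, 5, 7, 9}, B = {6, 8, 9, 11}
A ∪ B = {4, 5, 6, 7, 8, 9, 11}
(A ∪ B)' = U \ (A ∪ B) = {1, 2, 3, 10}
Verification via A' ∩ B': A' = {1, 2, 3, 6, 8, 10, 11}, B' = {1, 2, 3, 4, 5, 7, 10}
A' ∩ B' = {1, 2, 3, 10} ✓

{1, 2, 3, 10}


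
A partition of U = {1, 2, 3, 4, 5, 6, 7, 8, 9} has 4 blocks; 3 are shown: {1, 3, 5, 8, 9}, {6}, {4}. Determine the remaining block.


U = {1, 2, 3, 4, 5, 6, 7, 8, 9}
Shown blocks: {1, 3, 5, 8, 9}, {6}, {4}
A partition's blocks are pairwise disjoint and cover U, so the missing block = U \ (union of shown blocks).
Union of shown blocks: {1, 3, 4, 5, 6, 8, 9}
Missing block = U \ (union) = {2, 7}

{2, 7}


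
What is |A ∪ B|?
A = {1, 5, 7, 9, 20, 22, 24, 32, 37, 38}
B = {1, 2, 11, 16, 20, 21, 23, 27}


Set A = {1, 5, 7, 9, 20, 22, 24, 32, 37, 38}, |A| = 10
Set B = {1, 2, 11, 16, 20, 21, 23, 27}, |B| = 8
A ∩ B = {1, 20}, |A ∩ B| = 2
|A ∪ B| = |A| + |B| - |A ∩ B| = 10 + 8 - 2 = 16

16


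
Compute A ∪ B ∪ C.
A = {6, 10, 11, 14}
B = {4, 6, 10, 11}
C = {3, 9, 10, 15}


Set A = {6, 10, 11, 14}
Set B = {4, 6, 10, 11}
Set C = {3, 9, 10, 15}
First, A ∪ B = {4, 6, 10, 11, 14}
Then, (A ∪ B) ∪ C = {3, 4, 6, 9, 10, 11, 14, 15}

{3, 4, 6, 9, 10, 11, 14, 15}


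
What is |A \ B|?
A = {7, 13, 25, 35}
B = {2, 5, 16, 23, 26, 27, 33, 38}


Set A = {7, 13, 25, 35}
Set B = {2, 5, 16, 23, 26, 27, 33, 38}
A \ B = {7, 13, 25, 35}
|A \ B| = 4

4


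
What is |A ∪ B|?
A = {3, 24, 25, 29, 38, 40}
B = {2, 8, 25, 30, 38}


Set A = {3, 24, 25, 29, 38, 40}, |A| = 6
Set B = {2, 8, 25, 30, 38}, |B| = 5
A ∩ B = {25, 38}, |A ∩ B| = 2
|A ∪ B| = |A| + |B| - |A ∩ B| = 6 + 5 - 2 = 9

9


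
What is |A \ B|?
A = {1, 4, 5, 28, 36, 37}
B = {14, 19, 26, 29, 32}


Set A = {1, 4, 5, 28, 36, 37}
Set B = {14, 19, 26, 29, 32}
A \ B = {1, 4, 5, 28, 36, 37}
|A \ B| = 6

6


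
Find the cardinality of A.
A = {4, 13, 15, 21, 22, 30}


Set A = {4, 13, 15, 21, 22, 30}
Listing elements: 4, 13, 15, 21, 22, 30
Counting: 6 elements
|A| = 6

6


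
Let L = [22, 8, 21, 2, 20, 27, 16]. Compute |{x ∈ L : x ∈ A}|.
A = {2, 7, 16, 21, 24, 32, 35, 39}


Set A = {2, 7, 16, 21, 24, 32, 35, 39}
Candidates: [22, 8, 21, 2, 20, 27, 16]
Check each candidate:
22 ∉ A, 8 ∉ A, 21 ∈ A, 2 ∈ A, 20 ∉ A, 27 ∉ A, 16 ∈ A
Count of candidates in A: 3

3


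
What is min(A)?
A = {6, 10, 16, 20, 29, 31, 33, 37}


Set A = {6, 10, 16, 20, 29, 31, 33, 37}
Elements in ascending order: 6, 10, 16, 20, 29, 31, 33, 37
The smallest element is 6.

6


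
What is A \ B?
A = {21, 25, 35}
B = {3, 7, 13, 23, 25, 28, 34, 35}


Set A = {21, 25, 35}
Set B = {3, 7, 13, 23, 25, 28, 34, 35}
A \ B includes elements in A that are not in B.
Check each element of A:
21 (not in B, keep), 25 (in B, remove), 35 (in B, remove)
A \ B = {21}

{21}


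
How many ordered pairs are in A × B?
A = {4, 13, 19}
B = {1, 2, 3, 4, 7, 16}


Set A = {4, 13, 19} has 3 elements.
Set B = {1, 2, 3, 4, 7, 16} has 6 elements.
|A × B| = |A| × |B| = 3 × 6 = 18

18


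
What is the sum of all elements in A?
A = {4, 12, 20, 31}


Set A = {4, 12, 20, 31}
Sum = 4 + 12 + 20 + 31 = 67

67


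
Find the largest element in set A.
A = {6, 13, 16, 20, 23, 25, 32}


Set A = {6, 13, 16, 20, 23, 25, 32}
Elements in ascending order: 6, 13, 16, 20, 23, 25, 32
The largest element is 32.

32


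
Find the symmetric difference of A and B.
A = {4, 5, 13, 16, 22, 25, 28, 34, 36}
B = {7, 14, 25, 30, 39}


Set A = {4, 5, 13, 16, 22, 25, 28, 34, 36}
Set B = {7, 14, 25, 30, 39}
A △ B = (A \ B) ∪ (B \ A)
Elements in A but not B: {4, 5, 13, 16, 22, 28, 34, 36}
Elements in B but not A: {7, 14, 30, 39}
A △ B = {4, 5, 7, 13, 14, 16, 22, 28, 30, 34, 36, 39}

{4, 5, 7, 13, 14, 16, 22, 28, 30, 34, 36, 39}


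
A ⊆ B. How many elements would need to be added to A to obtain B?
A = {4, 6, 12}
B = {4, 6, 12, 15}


Set A = {4, 6, 12}, |A| = 3
Set B = {4, 6, 12, 15}, |B| = 4
Since A ⊆ B: B \ A = {15}
|B| - |A| = 4 - 3 = 1

1


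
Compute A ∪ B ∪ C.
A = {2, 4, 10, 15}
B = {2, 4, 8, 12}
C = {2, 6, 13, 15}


Set A = {2, 4, 10, 15}
Set B = {2, 4, 8, 12}
Set C = {2, 6, 13, 15}
First, A ∪ B = {2, 4, 8, 10, 12, 15}
Then, (A ∪ B) ∪ C = {2, 4, 6, 8, 10, 12, 13, 15}

{2, 4, 6, 8, 10, 12, 13, 15}


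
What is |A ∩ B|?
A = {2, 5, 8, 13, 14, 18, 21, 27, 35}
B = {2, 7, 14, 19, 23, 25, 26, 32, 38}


Set A = {2, 5, 8, 13, 14, 18, 21, 27, 35}
Set B = {2, 7, 14, 19, 23, 25, 26, 32, 38}
A ∩ B = {2, 14}
|A ∩ B| = 2

2


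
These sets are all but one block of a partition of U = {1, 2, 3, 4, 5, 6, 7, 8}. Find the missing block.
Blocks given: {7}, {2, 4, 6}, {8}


U = {1, 2, 3, 4, 5, 6, 7, 8}
Shown blocks: {7}, {2, 4, 6}, {8}
A partition's blocks are pairwise disjoint and cover U, so the missing block = U \ (union of shown blocks).
Union of shown blocks: {2, 4, 6, 7, 8}
Missing block = U \ (union) = {1, 3, 5}

{1, 3, 5}


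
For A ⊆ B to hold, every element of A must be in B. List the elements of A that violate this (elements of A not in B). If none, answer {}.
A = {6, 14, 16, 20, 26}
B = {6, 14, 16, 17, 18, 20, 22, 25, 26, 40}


Set A = {6, 14, 16, 20, 26}
Set B = {6, 14, 16, 17, 18, 20, 22, 25, 26, 40}
Check each element of A against B:
6 ∈ B, 14 ∈ B, 16 ∈ B, 20 ∈ B, 26 ∈ B
Elements of A not in B: {}

{}


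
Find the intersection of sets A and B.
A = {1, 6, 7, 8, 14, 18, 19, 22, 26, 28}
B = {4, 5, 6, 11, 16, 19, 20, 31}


Set A = {1, 6, 7, 8, 14, 18, 19, 22, 26, 28}
Set B = {4, 5, 6, 11, 16, 19, 20, 31}
A ∩ B includes only elements in both sets.
Check each element of A against B:
1 ✗, 6 ✓, 7 ✗, 8 ✗, 14 ✗, 18 ✗, 19 ✓, 22 ✗, 26 ✗, 28 ✗
A ∩ B = {6, 19}

{6, 19}


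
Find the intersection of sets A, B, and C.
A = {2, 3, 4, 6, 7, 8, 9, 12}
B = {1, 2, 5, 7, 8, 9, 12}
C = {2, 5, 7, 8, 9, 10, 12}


Set A = {2, 3, 4, 6, 7, 8, 9, 12}
Set B = {1, 2, 5, 7, 8, 9, 12}
Set C = {2, 5, 7, 8, 9, 10, 12}
First, A ∩ B = {2, 7, 8, 9, 12}
Then, (A ∩ B) ∩ C = {2, 7, 8, 9, 12}

{2, 7, 8, 9, 12}


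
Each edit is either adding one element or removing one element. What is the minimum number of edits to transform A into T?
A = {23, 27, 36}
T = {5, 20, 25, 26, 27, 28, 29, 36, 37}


Set A = {23, 27, 36}
Set T = {5, 20, 25, 26, 27, 28, 29, 36, 37}
Elements to remove from A (in A, not in T): {23} → 1 removals
Elements to add to A (in T, not in A): {5, 20, 25, 26, 28, 29, 37} → 7 additions
Total edits = 1 + 7 = 8

8


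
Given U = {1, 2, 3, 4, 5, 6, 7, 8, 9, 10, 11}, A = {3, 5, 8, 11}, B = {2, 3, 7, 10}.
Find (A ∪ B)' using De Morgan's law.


U = {1, 2, 3, 4, 5, 6, 7, 8, 9, 10, 11}
A = {3, 5, 8, 11}, B = {2, 3, 7, 10}
A ∪ B = {2, 3, 5, 7, 8, 10, 11}
(A ∪ B)' = U \ (A ∪ B) = {1, 4, 6, 9}
Verification via A' ∩ B': A' = {1, 2, 4, 6, 7, 9, 10}, B' = {1, 4, 5, 6, 8, 9, 11}
A' ∩ B' = {1, 4, 6, 9} ✓

{1, 4, 6, 9}


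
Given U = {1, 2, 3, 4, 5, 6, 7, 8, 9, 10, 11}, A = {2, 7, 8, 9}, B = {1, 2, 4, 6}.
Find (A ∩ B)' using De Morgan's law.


U = {1, 2, 3, 4, 5, 6, 7, 8, 9, 10, 11}
A = {2, 7, 8, 9}, B = {1, 2, 4, 6}
A ∩ B = {2}
(A ∩ B)' = U \ (A ∩ B) = {1, 3, 4, 5, 6, 7, 8, 9, 10, 11}
Verification via A' ∪ B': A' = {1, 3, 4, 5, 6, 10, 11}, B' = {3, 5, 7, 8, 9, 10, 11}
A' ∪ B' = {1, 3, 4, 5, 6, 7, 8, 9, 10, 11} ✓

{1, 3, 4, 5, 6, 7, 8, 9, 10, 11}


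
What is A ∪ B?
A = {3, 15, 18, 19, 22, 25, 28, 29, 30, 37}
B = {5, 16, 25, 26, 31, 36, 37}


Set A = {3, 15, 18, 19, 22, 25, 28, 29, 30, 37}
Set B = {5, 16, 25, 26, 31, 36, 37}
A ∪ B includes all elements in either set.
Elements from A: {3, 15, 18, 19, 22, 25, 28, 29, 30, 37}
Elements from B not already included: {5, 16, 26, 31, 36}
A ∪ B = {3, 5, 15, 16, 18, 19, 22, 25, 26, 28, 29, 30, 31, 36, 37}

{3, 5, 15, 16, 18, 19, 22, 25, 26, 28, 29, 30, 31, 36, 37}


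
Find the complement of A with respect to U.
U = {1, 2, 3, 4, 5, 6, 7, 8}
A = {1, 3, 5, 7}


Universal set U = {1, 2, 3, 4, 5, 6, 7, 8}
Set A = {1, 3, 5, 7}
A' = U \ A = elements in U but not in A
Checking each element of U:
1 (in A, exclude), 2 (not in A, include), 3 (in A, exclude), 4 (not in A, include), 5 (in A, exclude), 6 (not in A, include), 7 (in A, exclude), 8 (not in A, include)
A' = {2, 4, 6, 8}

{2, 4, 6, 8}


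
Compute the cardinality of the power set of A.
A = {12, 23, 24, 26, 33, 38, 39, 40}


Set A = {12, 23, 24, 26, 33, 38, 39, 40}
|A| = 8
The power set P(A) contains all subsets of A.
|P(A)| = 2^|A| = 2^8 = 256

256


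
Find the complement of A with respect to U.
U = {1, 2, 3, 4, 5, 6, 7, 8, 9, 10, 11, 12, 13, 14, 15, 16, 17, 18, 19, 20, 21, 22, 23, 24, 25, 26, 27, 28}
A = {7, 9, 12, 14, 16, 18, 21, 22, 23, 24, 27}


Universal set U = {1, 2, 3, 4, 5, 6, 7, 8, 9, 10, 11, 12, 13, 14, 15, 16, 17, 18, 19, 20, 21, 22, 23, 24, 25, 26, 27, 28}
Set A = {7, 9, 12, 14, 16, 18, 21, 22, 23, 24, 27}
A' = U \ A = elements in U but not in A
Checking each element of U:
1 (not in A, include), 2 (not in A, include), 3 (not in A, include), 4 (not in A, include), 5 (not in A, include), 6 (not in A, include), 7 (in A, exclude), 8 (not in A, include), 9 (in A, exclude), 10 (not in A, include), 11 (not in A, include), 12 (in A, exclude), 13 (not in A, include), 14 (in A, exclude), 15 (not in A, include), 16 (in A, exclude), 17 (not in A, include), 18 (in A, exclude), 19 (not in A, include), 20 (not in A, include), 21 (in A, exclude), 22 (in A, exclude), 23 (in A, exclude), 24 (in A, exclude), 25 (not in A, include), 26 (not in A, include), 27 (in A, exclude), 28 (not in A, include)
A' = {1, 2, 3, 4, 5, 6, 8, 10, 11, 13, 15, 17, 19, 20, 25, 26, 28}

{1, 2, 3, 4, 5, 6, 8, 10, 11, 13, 15, 17, 19, 20, 25, 26, 28}


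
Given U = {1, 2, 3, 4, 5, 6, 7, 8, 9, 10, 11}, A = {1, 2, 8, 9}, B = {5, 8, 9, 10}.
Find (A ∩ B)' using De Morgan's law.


U = {1, 2, 3, 4, 5, 6, 7, 8, 9, 10, 11}
A = {1, 2, 8, 9}, B = {5, 8, 9, 10}
A ∩ B = {8, 9}
(A ∩ B)' = U \ (A ∩ B) = {1, 2, 3, 4, 5, 6, 7, 10, 11}
Verification via A' ∪ B': A' = {3, 4, 5, 6, 7, 10, 11}, B' = {1, 2, 3, 4, 6, 7, 11}
A' ∪ B' = {1, 2, 3, 4, 5, 6, 7, 10, 11} ✓

{1, 2, 3, 4, 5, 6, 7, 10, 11}


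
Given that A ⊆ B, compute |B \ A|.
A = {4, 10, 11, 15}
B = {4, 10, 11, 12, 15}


Set A = {4, 10, 11, 15}, |A| = 4
Set B = {4, 10, 11, 12, 15}, |B| = 5
Since A ⊆ B: B \ A = {12}
|B| - |A| = 5 - 4 = 1

1


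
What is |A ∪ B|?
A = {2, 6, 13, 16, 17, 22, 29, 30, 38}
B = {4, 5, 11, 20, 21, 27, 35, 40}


Set A = {2, 6, 13, 16, 17, 22, 29, 30, 38}, |A| = 9
Set B = {4, 5, 11, 20, 21, 27, 35, 40}, |B| = 8
A ∩ B = {}, |A ∩ B| = 0
|A ∪ B| = |A| + |B| - |A ∩ B| = 9 + 8 - 0 = 17

17


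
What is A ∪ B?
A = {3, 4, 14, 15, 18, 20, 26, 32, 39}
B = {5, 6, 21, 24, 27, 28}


Set A = {3, 4, 14, 15, 18, 20, 26, 32, 39}
Set B = {5, 6, 21, 24, 27, 28}
A ∪ B includes all elements in either set.
Elements from A: {3, 4, 14, 15, 18, 20, 26, 32, 39}
Elements from B not already included: {5, 6, 21, 24, 27, 28}
A ∪ B = {3, 4, 5, 6, 14, 15, 18, 20, 21, 24, 26, 27, 28, 32, 39}

{3, 4, 5, 6, 14, 15, 18, 20, 21, 24, 26, 27, 28, 32, 39}


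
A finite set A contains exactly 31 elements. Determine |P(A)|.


The set has 31 elements.
The power set contains all possible subsets.
|P(A)| = 2^|A| = 2^31 = 2147483648

2147483648


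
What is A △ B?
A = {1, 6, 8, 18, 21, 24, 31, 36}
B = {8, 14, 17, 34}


Set A = {1, 6, 8, 18, 21, 24, 31, 36}
Set B = {8, 14, 17, 34}
A △ B = (A \ B) ∪ (B \ A)
Elements in A but not B: {1, 6, 18, 21, 24, 31, 36}
Elements in B but not A: {14, 17, 34}
A △ B = {1, 6, 14, 17, 18, 21, 24, 31, 34, 36}

{1, 6, 14, 17, 18, 21, 24, 31, 34, 36}


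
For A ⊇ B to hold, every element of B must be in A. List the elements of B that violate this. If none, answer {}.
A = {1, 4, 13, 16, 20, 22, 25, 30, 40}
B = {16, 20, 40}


Set A = {1, 4, 13, 16, 20, 22, 25, 30, 40}
Set B = {16, 20, 40}
Check each element of B against A:
16 ∈ A, 20 ∈ A, 40 ∈ A
Elements of B not in A: {}

{}


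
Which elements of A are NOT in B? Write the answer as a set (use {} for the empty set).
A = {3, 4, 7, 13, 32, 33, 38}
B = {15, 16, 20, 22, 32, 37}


Set A = {3, 4, 7, 13, 32, 33, 38}
Set B = {15, 16, 20, 22, 32, 37}
Check each element of A against B:
3 ∉ B (include), 4 ∉ B (include), 7 ∉ B (include), 13 ∉ B (include), 32 ∈ B, 33 ∉ B (include), 38 ∉ B (include)
Elements of A not in B: {3, 4, 7, 13, 33, 38}

{3, 4, 7, 13, 33, 38}


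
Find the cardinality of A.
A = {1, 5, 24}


Set A = {1, 5, 24}
Listing elements: 1, 5, 24
Counting: 3 elements
|A| = 3

3


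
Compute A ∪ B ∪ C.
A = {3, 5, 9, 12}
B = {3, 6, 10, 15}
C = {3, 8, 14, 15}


Set A = {3, 5, 9, 12}
Set B = {3, 6, 10, 15}
Set C = {3, 8, 14, 15}
First, A ∪ B = {3, 5, 6, 9, 10, 12, 15}
Then, (A ∪ B) ∪ C = {3, 5, 6, 8, 9, 10, 12, 14, 15}

{3, 5, 6, 8, 9, 10, 12, 14, 15}


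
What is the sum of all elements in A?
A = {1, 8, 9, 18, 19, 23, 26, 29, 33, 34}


Set A = {1, 8, 9, 18, 19, 23, 26, 29, 33, 34}
Sum = 1 + 8 + 9 + 18 + 19 + 23 + 26 + 29 + 33 + 34 = 200

200


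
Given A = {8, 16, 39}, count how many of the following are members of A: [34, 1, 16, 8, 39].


Set A = {8, 16, 39}
Candidates: [34, 1, 16, 8, 39]
Check each candidate:
34 ∉ A, 1 ∉ A, 16 ∈ A, 8 ∈ A, 39 ∈ A
Count of candidates in A: 3

3


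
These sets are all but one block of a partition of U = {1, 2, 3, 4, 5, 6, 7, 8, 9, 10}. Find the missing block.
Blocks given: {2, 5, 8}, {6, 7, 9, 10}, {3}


U = {1, 2, 3, 4, 5, 6, 7, 8, 9, 10}
Shown blocks: {2, 5, 8}, {6, 7, 9, 10}, {3}
A partition's blocks are pairwise disjoint and cover U, so the missing block = U \ (union of shown blocks).
Union of shown blocks: {2, 3, 5, 6, 7, 8, 9, 10}
Missing block = U \ (union) = {1, 4}

{1, 4}


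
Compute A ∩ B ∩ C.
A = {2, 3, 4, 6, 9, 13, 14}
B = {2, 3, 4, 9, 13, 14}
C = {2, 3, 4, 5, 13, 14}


Set A = {2, 3, 4, 6, 9, 13, 14}
Set B = {2, 3, 4, 9, 13, 14}
Set C = {2, 3, 4, 5, 13, 14}
First, A ∩ B = {2, 3, 4, 9, 13, 14}
Then, (A ∩ B) ∩ C = {2, 3, 4, 13, 14}

{2, 3, 4, 13, 14}


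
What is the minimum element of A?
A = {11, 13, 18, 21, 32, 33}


Set A = {11, 13, 18, 21, 32, 33}
Elements in ascending order: 11, 13, 18, 21, 32, 33
The smallest element is 11.

11


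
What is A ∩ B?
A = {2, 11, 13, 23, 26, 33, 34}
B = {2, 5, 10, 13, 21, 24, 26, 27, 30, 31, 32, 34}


Set A = {2, 11, 13, 23, 26, 33, 34}
Set B = {2, 5, 10, 13, 21, 24, 26, 27, 30, 31, 32, 34}
A ∩ B includes only elements in both sets.
Check each element of A against B:
2 ✓, 11 ✗, 13 ✓, 23 ✗, 26 ✓, 33 ✗, 34 ✓
A ∩ B = {2, 13, 26, 34}

{2, 13, 26, 34}


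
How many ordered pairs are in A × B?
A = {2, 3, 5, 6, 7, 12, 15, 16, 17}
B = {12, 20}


Set A = {2, 3, 5, 6, 7, 12, 15, 16, 17} has 9 elements.
Set B = {12, 20} has 2 elements.
|A × B| = |A| × |B| = 9 × 2 = 18

18


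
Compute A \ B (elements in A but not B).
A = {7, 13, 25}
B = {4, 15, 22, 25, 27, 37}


Set A = {7, 13, 25}
Set B = {4, 15, 22, 25, 27, 37}
A \ B includes elements in A that are not in B.
Check each element of A:
7 (not in B, keep), 13 (not in B, keep), 25 (in B, remove)
A \ B = {7, 13}

{7, 13}


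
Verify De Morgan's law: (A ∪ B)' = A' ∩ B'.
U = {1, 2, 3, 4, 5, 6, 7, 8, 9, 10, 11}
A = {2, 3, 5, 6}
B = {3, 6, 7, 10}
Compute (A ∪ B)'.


U = {1, 2, 3, 4, 5, 6, 7, 8, 9, 10, 11}
A = {2, 3, 5, 6}, B = {3, 6, 7, 10}
A ∪ B = {2, 3, 5, 6, 7, 10}
(A ∪ B)' = U \ (A ∪ B) = {1, 4, 8, 9, 11}
Verification via A' ∩ B': A' = {1, 4, 7, 8, 9, 10, 11}, B' = {1, 2, 4, 5, 8, 9, 11}
A' ∩ B' = {1, 4, 8, 9, 11} ✓

{1, 4, 8, 9, 11}


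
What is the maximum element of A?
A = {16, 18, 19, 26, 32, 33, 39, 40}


Set A = {16, 18, 19, 26, 32, 33, 39, 40}
Elements in ascending order: 16, 18, 19, 26, 32, 33, 39, 40
The largest element is 40.

40


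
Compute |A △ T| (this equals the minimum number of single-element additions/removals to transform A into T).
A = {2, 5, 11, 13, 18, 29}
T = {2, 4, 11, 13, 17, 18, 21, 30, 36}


Set A = {2, 5, 11, 13, 18, 29}
Set T = {2, 4, 11, 13, 17, 18, 21, 30, 36}
Elements to remove from A (in A, not in T): {5, 29} → 2 removals
Elements to add to A (in T, not in A): {4, 17, 21, 30, 36} → 5 additions
Total edits = 2 + 5 = 7

7


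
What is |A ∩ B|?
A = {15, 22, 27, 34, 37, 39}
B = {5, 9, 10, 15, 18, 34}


Set A = {15, 22, 27, 34, 37, 39}
Set B = {5, 9, 10, 15, 18, 34}
A ∩ B = {15, 34}
|A ∩ B| = 2

2


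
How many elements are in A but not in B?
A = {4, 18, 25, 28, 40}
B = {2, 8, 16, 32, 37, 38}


Set A = {4, 18, 25, 28, 40}
Set B = {2, 8, 16, 32, 37, 38}
A \ B = {4, 18, 25, 28, 40}
|A \ B| = 5

5
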